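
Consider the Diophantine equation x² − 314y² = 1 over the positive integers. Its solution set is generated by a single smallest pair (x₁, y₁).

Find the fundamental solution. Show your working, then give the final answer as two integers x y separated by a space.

d=314: √d = [17; 1,2,1,1,2,1,34] (ℓ=7, odd), read p_13/q_13
i=0: a=17 ⇒ p=17, q=1
i=1: a=1 ⇒ p=18, q=1
i=2: a=2 ⇒ p=53, q=3
…
i=4: a=1 ⇒ p=124, q=7
i=5: a=2 ⇒ p=319, q=18
i=6: a=1 ⇒ p=443, q=25
i=7: a=34 ⇒ p=15381, q=868
i=8: a=1 ⇒ p=15824, q=893
i=9: a=2 ⇒ p=47029, q=2654
i=10: a=1 ⇒ p=62853, q=3547
i=11: a=1 ⇒ p=109882, q=6201
i=12: a=2 ⇒ p=282617, q=15949
i=13: a=1 ⇒ p=392499, q=22150
→ (392499, 22150).  Check: 392499²=154055465001, 314·22150²=154055465000, difference 1.

392499 22150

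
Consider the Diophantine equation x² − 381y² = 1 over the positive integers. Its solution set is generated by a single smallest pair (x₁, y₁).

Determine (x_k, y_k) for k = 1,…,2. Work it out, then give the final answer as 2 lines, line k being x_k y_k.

[19; 1,1,12,1,1,38] for √381; ℓ=6 ⇒ convergent index 5
step 0: (19, 1)  from 19·(1,0) + (0,1)
step 1: (20, 1)  from 1·(19,1) + (1,0)
step 2: (39, 2)  from 1·(20,1) + (19,1)
step 3: (488, 25)  from 12·(39,2) + (20,1)
step 4: (527, 27)  from 1·(488,25) + (39,2)
step 5: (1015, 52)  from 1·(527,27) + (488,25)
fundamental: x₁=1015, y₁=52  (since 1030225 − 381·2704 = 1)
k=2:  x_2 = 1015·1015+381·52·52 = 2060449,  y_2 = 1015·52+52·1015 = 105560

1015 52
2060449 105560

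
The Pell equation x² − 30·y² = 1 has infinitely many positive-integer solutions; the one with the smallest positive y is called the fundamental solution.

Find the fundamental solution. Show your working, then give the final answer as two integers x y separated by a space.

[5; 2,10] for √30; ℓ=2 ⇒ convergent index 1
a_0=5:  p_0=5·1+0=5,  q_0=5·0+1=1
a_1=2:  p_1=2·5+1=11,  q_1=2·1+0=2
(x₁, y₁) = (11, 2);  11² − 30·2² = 1 ✓

11 2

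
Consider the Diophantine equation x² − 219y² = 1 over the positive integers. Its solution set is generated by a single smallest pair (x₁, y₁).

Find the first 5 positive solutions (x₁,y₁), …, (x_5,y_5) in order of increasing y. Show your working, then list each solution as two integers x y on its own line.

74 5
10951 740
1620674 109515
239848801 16207480
35496001874 2398597525

d=219: √d = [14; 1,3,1,28] (ℓ=4, even), read p_3/q_3
a_0=14:  p_0=14·1+0=14,  q_0=14·0+1=1
…
a_2=3:  p_2=3·15+14=59,  q_2=3·1+1=4
a_3=1:  p_3=1·59+15=74,  q_3=1·4+1=5
fundamental: x₁=74, y₁=5  (since 5476 − 219·25 = 1)
(74+5√219)^2 = 10951 + 740√219
(74+5√219)^3 = 1620674 + 109515√219
(74+5√219)^4 = 239848801 + 16207480√219
(74+5√219)^5 = 35496001874 + 2398597525√219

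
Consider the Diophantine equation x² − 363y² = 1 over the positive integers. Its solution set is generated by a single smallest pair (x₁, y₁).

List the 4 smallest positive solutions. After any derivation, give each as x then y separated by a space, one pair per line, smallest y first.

[19; 19,38] for √363; ℓ=2 ⇒ convergent index 1
step 0: (19, 1)  from 19·(1,0) + (0,1)
step 1: (362, 19)  from 19·(19,1) + (1,0)
→ (362, 19).  Check: 362²=131044, 363·19²=131043, difference 1.
(362+19√363)^2 = 262087 + 13756√363
(362+19√363)^3 = 189750626 + 9959325√363
(362+19√363)^4 = 137379191137 + 7210537544√363

362 19
262087 13756
189750626 9959325
137379191137 7210537544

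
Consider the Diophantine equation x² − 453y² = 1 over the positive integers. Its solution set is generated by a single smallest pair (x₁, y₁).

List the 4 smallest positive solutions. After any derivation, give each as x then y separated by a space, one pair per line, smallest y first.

√453 → a₀=21, period (3,1,1,10,14,10,1,1,3,42); ℓ=10 even so k=9
k=0  a_k=21  p_k/q_k = 21/1
k=1  a_k=3  p_k/q_k = 64/3
…
k=3  a_k=1  p_k/q_k = 149/7
k=4  a_k=10  p_k/q_k = 1575/74
k=5  a_k=14  p_k/q_k = 22199/1043
k=6  a_k=10  p_k/q_k = 223565/10504
k=7  a_k=1  p_k/q_k = 245764/11547
k=8  a_k=1  p_k/q_k = 469329/22051
k=9  a_k=3  p_k/q_k = 1653751/77700
(x₁, y₁) = (1653751, 77700);  1653751² − 453·77700² = 1 ✓
n=2: (1653751,77700)∘(1653751,77700) = (1653751·1653751+453·77700·77700, 1653751·77700+77700·1653751) = (5469784740001,256992905400)
n=3: (5469784740001,256992905400)∘(1653751,77700) = (1653751·5469784740001+453·77700·256992905400, 1653751·256992905400+77700·5469784740001) = (18091323967121133751,850004548596233100)
n=4: (18091323967121133751,850004548596233100)∘(1653751,77700) = (1653751·18091323967121133751+453·77700·850004548596233100, 1653751·850004548596233100+77700·18091323967121133751) = (59837090203895614338960001,2811391744490881177810800)

1653751 77700
5469784740001 256992905400
18091323967121133751 850004548596233100
59837090203895614338960001 2811391744490881177810800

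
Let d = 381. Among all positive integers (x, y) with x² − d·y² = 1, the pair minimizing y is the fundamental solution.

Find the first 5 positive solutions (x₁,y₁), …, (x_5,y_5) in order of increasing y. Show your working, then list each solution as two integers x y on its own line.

1015 52
2060449 105560
4182710455 214286748
8490900163201 435001992880
17236523148587575 883053831259652

d=381: √d = [19; 1,1,12,1,1,38] (ℓ=6, even), read p_5/q_5
step 0: (19, 1)  from 19·(1,0) + (0,1)
step 1: (20, 1)  from 1·(19,1) + (1,0)
step 2: (39, 2)  from 1·(20,1) + (19,1)
step 3: (488, 25)  from 12·(39,2) + (20,1)
step 4: (527, 27)  from 1·(488,25) + (39,2)
step 5: (1015, 52)  from 1·(527,27) + (488,25)
→ (1015, 52).  Check: 1015²=1030225, 381·52²=1030224, difference 1.
n=2: (1015,52)∘(1015,52) = (1015·1015+381·52·52, 1015·52+52·1015) = (2060449,105560)
n=3: (2060449,105560)∘(1015,52) = (1015·2060449+381·52·105560, 1015·105560+52·2060449) = (4182710455,214286748)
n=4: (4182710455,214286748)∘(1015,52) = (1015·4182710455+381·52·214286748, 1015·214286748+52·4182710455) = (8490900163201,435001992880)
n=5: (8490900163201,435001992880)∘(1015,52) = (1015·8490900163201+381·52·435001992880, 1015·435001992880+52·8490900163201) = (17236523148587575,883053831259652)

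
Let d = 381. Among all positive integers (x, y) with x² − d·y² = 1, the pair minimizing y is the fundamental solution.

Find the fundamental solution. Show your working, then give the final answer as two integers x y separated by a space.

1015 52

√381 = [19; 1,1,12,1,1,38, …], period ℓ=6 (even) → k=5
k=0  a_k=19  p_k/q_k = 19/1
…
k=4  a_k=1  p_k/q_k = 527/27
k=5  a_k=1  p_k/q_k = 1015/52
(x₁, y₁) = (1015, 52);  1015² − 381·52² = 1 ✓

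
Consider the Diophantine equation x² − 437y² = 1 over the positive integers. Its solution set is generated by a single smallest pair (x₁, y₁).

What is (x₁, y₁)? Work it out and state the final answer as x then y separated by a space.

[20; 1,9,2,9,1,40] for √437; ℓ=6 ⇒ convergent index 5
k=0  a_k=20  p_k/q_k = 20/1
…
k=2  a_k=9  p_k/q_k = 209/10
…
k=4  a_k=9  p_k/q_k = 4160/199
k=5  a_k=1  p_k/q_k = 4599/220
→ (4599, 220).  Check: 4599²=21150801, 437·220²=21150800, difference 1.

4599 220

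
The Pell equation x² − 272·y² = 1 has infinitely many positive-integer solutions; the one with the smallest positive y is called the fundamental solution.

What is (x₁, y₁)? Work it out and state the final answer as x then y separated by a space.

33 2

√272 = [16; 2,32, …], period ℓ=2 (even) → k=1
i=0: a=16 ⇒ p=16, q=1
i=1: a=2 ⇒ p=33, q=2
fundamental: x₁=33, y₁=2  (since 1089 − 272·4 = 1)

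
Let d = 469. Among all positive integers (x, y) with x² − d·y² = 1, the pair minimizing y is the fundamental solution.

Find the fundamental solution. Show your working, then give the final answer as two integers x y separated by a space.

137215 6336

d=469: √d = [21; 1,1,1,10,6,10,1,1,1,42] (ℓ=10, even), read p_9/q_9
a_0=21:  p_0=21·1+0=21,  q_0=21·0+1=1
…
a_2=1:  p_2=1·22+21=43,  q_2=1·1+1=2
a_3=1:  p_3=1·43+22=65,  q_3=1·2+1=3
…
a_5=6:  p_5=6·693+65=4223,  q_5=6·32+3=195
a_6=10:  p_6=10·4223+693=42923,  q_6=10·195+32=1982
a_7=1:  p_7=1·42923+4223=47146,  q_7=1·1982+195=2177
a_8=1:  p_8=1·47146+42923=90069,  q_8=1·2177+1982=4159
a_9=1:  p_9=1·90069+47146=137215,  q_9=1·4159+2177=6336
(x₁, y₁) = (137215, 6336);  137215² − 469·6336² = 1 ✓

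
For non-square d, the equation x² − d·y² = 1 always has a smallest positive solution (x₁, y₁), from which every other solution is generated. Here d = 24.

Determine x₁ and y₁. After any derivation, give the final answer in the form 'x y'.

[4; 1,8] for √24; ℓ=2 ⇒ convergent index 1
a_0=4:  p_0=4·1+0=4,  q_0=4·0+1=1
a_1=1:  p_1=1·4+1=5,  q_1=1·1+0=1
(x₁, y₁) = (5, 1);  5² − 24·1² = 1 ✓

5 1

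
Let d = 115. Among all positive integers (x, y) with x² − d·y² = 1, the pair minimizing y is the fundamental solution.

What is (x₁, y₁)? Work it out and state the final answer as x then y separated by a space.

1126 105

√115 → a₀=10, period (1,2,1,1,1,1,1,2,1,20); ℓ=10 even so k=9
a_0=10:  p_0=10·1+0=10,  q_0=10·0+1=1
…
a_2=2:  p_2=2·11+10=32,  q_2=2·1+1=3
a_3=1:  p_3=1·32+11=43,  q_3=1·3+1=4
…
a_8=2:  p_8=2·311+193=815,  q_8=2·29+18=76
a_9=1:  p_9=1·815+311=1126,  q_9=1·76+29=105
→ (1126, 105).  Check: 1126²=1267876, 115·105²=1267875, difference 1.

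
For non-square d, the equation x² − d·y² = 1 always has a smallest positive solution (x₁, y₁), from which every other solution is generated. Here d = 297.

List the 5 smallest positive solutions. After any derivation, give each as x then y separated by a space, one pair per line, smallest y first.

48599 2820
4723725601 274098360
459136680917399 26641812392460
44627167107085622401 2589530880648228720
4337671388015371645214999 251697222510604722734100

√297 → a₀=17, period (4,3,1,1,2,1,1,3,4,34); ℓ=10 even so k=9
i=0: a=17 ⇒ p=17, q=1
i=1: a=4 ⇒ p=69, q=4
…
i=6: a=1 ⇒ p=1844, q=107
i=7: a=1 ⇒ p=3171, q=184
i=8: a=3 ⇒ p=11357, q=659
i=9: a=4 ⇒ p=48599, q=2820
(x₁, y₁) = (48599, 2820);  48599² − 297·2820² = 1 ✓
(x_2, y_2) = (48599·48599 + 297·2820·2820, 48599·2820 + 2820·48599) = (4723725601, 274098360)
(x_3, y_3) = (48599·4723725601 + 297·2820·274098360, 48599·274098360 + 2820·4723725601) = (459136680917399, 26641812392460)
(x_4, y_4) = (48599·459136680917399 + 297·2820·26641812392460, 48599·26641812392460 + 2820·459136680917399) = (44627167107085622401, 2589530880648228720)
(x_5, y_5) = (48599·44627167107085622401 + 297·2820·2589530880648228720, 48599·2589530880648228720 + 2820·44627167107085622401) = (4337671388015371645214999, 251697222510604722734100)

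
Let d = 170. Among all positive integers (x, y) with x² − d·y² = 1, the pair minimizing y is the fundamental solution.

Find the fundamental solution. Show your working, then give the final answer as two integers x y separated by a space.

339 26

d=170: √d = [13; 26] (ℓ=1, odd), read p_1/q_1
step 0: (13, 1)  from 13·(1,0) + (0,1)
step 1: (339, 26)  from 26·(13,1) + (1,0)
fundamental: x₁=339, y₁=26  (since 114921 − 170·676 = 1)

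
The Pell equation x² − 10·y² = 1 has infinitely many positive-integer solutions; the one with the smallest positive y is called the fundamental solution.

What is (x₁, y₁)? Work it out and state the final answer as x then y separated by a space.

√10 = [3; 6, …], period ℓ=1 (odd) → k=1
a_0=3:  p_0=3·1+0=3,  q_0=3·0+1=1
a_1=6:  p_1=6·3+1=19,  q_1=6·1+0=6
→ (19, 6).  Check: 19²=361, 10·6²=360, difference 1.

19 6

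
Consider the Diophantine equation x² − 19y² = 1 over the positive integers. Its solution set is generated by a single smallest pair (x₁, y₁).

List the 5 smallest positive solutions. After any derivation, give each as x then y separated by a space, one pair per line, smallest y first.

√19 → a₀=4, period (2,1,3,1,2,8); ℓ=6 even so k=5
k=0  a_k=4  p_k/q_k = 4/1
k=1  a_k=2  p_k/q_k = 9/2
k=2  a_k=1  p_k/q_k = 13/3
k=3  a_k=3  p_k/q_k = 48/11
k=4  a_k=1  p_k/q_k = 61/14
k=5  a_k=2  p_k/q_k = 170/39
(x₁, y₁) = (170, 39);  170² − 19·39² = 1 ✓
(170+39√19)^2 = 57799 + 13260√19
(170+39√19)^3 = 19651490 + 4508361√19
(170+39√19)^4 = 6681448801 + 1532829480√19
(170+39√19)^5 = 2271672940850 + 521157514839√19

170 39
57799 13260
19651490 4508361
6681448801 1532829480
2271672940850 521157514839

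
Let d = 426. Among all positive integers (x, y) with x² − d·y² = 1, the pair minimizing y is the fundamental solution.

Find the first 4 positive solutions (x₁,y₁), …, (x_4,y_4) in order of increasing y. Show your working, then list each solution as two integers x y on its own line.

√426 = [20; 1,1,1,3,2,6,2,3,1,1,1,40, …], period ℓ=12 (even) → k=11
a_0=20:  p_0=20·1+0=20,  q_0=20·0+1=1
…
a_4=3:  p_4=3·62+41=227,  q_4=3·3+2=11
a_5=2:  p_5=2·227+62=516,  q_5=2·11+3=25
…
a_7=2:  p_7=2·3323+516=7162,  q_7=2·161+25=347
a_8=3:  p_8=3·7162+3323=24809,  q_8=3·347+161=1202
a_9=1:  p_9=1·24809+7162=31971,  q_9=1·1202+347=1549
a_10=1:  p_10=1·31971+24809=56780,  q_10=1·1549+1202=2751
a_11=1:  p_11=1·56780+31971=88751,  q_11=1·2751+1549=4300
(x₁, y₁) = (88751, 4300);  88751² − 426·4300² = 1 ✓
(x_2, y_2) = (88751·88751 + 426·4300·4300, 88751·4300 + 4300·88751) = (15753480001, 763258600)
(x_3, y_3) = (88751·15753480001 + 426·4300·763258600, 88751·763258600 + 4300·15753480001) = (2796274207048751, 135479928012900)
(x_4, y_4) = (88751·2796274207048751 + 426·4300·135479928012900, 88751·135479928012900 + 4300·2796274207048751) = (496344264283813920001, 24047958181382517200)

88751 4300
15753480001 763258600
2796274207048751 135479928012900
496344264283813920001 24047958181382517200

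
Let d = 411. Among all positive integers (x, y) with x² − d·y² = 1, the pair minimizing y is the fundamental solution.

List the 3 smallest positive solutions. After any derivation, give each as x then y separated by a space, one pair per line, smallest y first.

d=411: √d = [20; 3,1,1,1,19,1,1,1,3,40] (ℓ=10, even), read p_9/q_9
i=0: a=20 ⇒ p=20, q=1
…
i=2: a=1 ⇒ p=81, q=4
…
i=4: a=1 ⇒ p=223, q=11
i=5: a=19 ⇒ p=4379, q=216
i=6: a=1 ⇒ p=4602, q=227
…
i=8: a=1 ⇒ p=13583, q=670
i=9: a=3 ⇒ p=49730, q=2453
(x₁, y₁) = (49730, 2453);  49730² − 411·2453² = 1 ✓
n=2: (49730,2453)∘(49730,2453) = (49730·49730+411·2453·2453, 49730·2453+2453·49730) = (4946145799,243975380)
n=3: (4946145799,243975380)∘(49730,2453) = (49730·4946145799+411·2453·243975380, 49730·243975380+2453·4946145799) = (491943661118810,24265791292347)

49730 2453
4946145799 243975380
491943661118810 24265791292347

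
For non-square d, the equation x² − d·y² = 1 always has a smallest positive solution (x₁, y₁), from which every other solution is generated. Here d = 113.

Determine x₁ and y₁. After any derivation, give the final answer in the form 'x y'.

1204353 113296

√113 = [10; 1,1,1,2,2,1,1,1,20, …], period ℓ=9 (odd) → k=17
k=0  a_k=10  p_k/q_k = 10/1
…
k=2  a_k=1  p_k/q_k = 21/2
k=3  a_k=1  p_k/q_k = 32/3
k=4  a_k=2  p_k/q_k = 85/8
k=5  a_k=2  p_k/q_k = 202/19
k=6  a_k=1  p_k/q_k = 287/27
k=7  a_k=1  p_k/q_k = 489/46
…
k=9  a_k=20  p_k/q_k = 16009/1506
…
k=11  a_k=1  p_k/q_k = 32794/3085
…
k=13  a_k=2  p_k/q_k = 131952/12413
k=14  a_k=2  p_k/q_k = 313483/29490
k=15  a_k=1  p_k/q_k = 445435/41903
k=16  a_k=1  p_k/q_k = 758918/71393
k=17  a_k=1  p_k/q_k = 1204353/113296
→ (1204353, 113296).  Check: 1204353²=1450466148609, 113·113296²=1450466148608, difference 1.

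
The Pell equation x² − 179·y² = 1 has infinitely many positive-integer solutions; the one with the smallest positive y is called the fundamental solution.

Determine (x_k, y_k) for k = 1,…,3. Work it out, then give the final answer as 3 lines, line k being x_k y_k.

√179 = [13; 2,1,1,1,3,…,1,2,26, …], period ℓ=14 (even) → k=13
step 0: (13, 1)  from 13·(1,0) + (0,1)
step 1: (27, 2)  from 2·(13,1) + (1,0)
…
step 6: (2047, 153)  from 5·(388,29) + (107,8)
…
step 12: (1588459, 118727)  from 1·(1013292,75737) + (575167,42990)
step 13: (4190210, 313191)  from 2·(1588459,118727) + (1013292,75737)
→ (4190210, 313191).  Check: 4190210²=17557859844100, 179·313191²=17557859844099, difference 1.
(x_2, y_2) = (4190210·4190210 + 179·313191·313191, 4190210·313191 + 313191·4190210) = (35115719688199, 2624672120220)
(x_3, y_3) = (4190210·35115719688199 + 179·313191·2624672120220, 4190210·2624672120220 + 313191·35115719688199) = (294284479589372473370, 21995854729733779209)

4190210 313191
35115719688199 2624672120220
294284479589372473370 21995854729733779209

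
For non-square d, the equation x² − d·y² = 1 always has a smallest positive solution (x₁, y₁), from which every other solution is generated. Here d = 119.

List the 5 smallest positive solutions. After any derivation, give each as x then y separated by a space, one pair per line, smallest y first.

120 11
28799 2640
6911640 633589
1658764801 152058720
398096640600 36493459211

√119 → a₀=10, period (1,9,1,20); ℓ=4 even so k=3
step 0: (10, 1)  from 10·(1,0) + (0,1)
step 1: (11, 1)  from 1·(10,1) + (1,0)
step 2: (109, 10)  from 9·(11,1) + (10,1)
step 3: (120, 11)  from 1·(109,10) + (11,1)
→ (120, 11).  Check: 120²=14400, 119·11²=14399, difference 1.
n=2: (120,11)∘(120,11) = (120·120+119·11·11, 120·11+11·120) = (28799,2640)
n=3: (28799,2640)∘(120,11) = (120·28799+119·11·2640, 120·2640+11·28799) = (6911640,633589)
n=4: (6911640,633589)∘(120,11) = (120·6911640+119·11·633589, 120·633589+11·6911640) = (1658764801,152058720)
n=5: (1658764801,152058720)∘(120,11) = (120·1658764801+119·11·152058720, 120·152058720+11·1658764801) = (398096640600,36493459211)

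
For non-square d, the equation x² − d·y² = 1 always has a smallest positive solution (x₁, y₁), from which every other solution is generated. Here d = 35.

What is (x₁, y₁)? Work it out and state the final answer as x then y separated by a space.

6 1

[5; 1,10] for √35; ℓ=2 ⇒ convergent index 1
step 0: (5, 1)  from 5·(1,0) + (0,1)
step 1: (6, 1)  from 1·(5,1) + (1,0)
fundamental: x₁=6, y₁=1  (since 36 − 35·1 = 1)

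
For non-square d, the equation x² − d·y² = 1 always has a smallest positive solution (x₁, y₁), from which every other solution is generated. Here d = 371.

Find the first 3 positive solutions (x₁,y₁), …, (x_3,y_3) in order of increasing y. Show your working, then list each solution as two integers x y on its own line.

√371 = [19; 3,1,4,1,3,38, …], period ℓ=6 (even) → k=5
k=0  a_k=19  p_k/q_k = 19/1
k=1  a_k=3  p_k/q_k = 58/3
k=2  a_k=1  p_k/q_k = 77/4
k=3  a_k=4  p_k/q_k = 366/19
k=4  a_k=1  p_k/q_k = 443/23
k=5  a_k=3  p_k/q_k = 1695/88
fundamental: x₁=1695, y₁=88  (since 2873025 − 371·7744 = 1)
k=2:  x_2 = 1695·1695+371·88·88 = 5746049,  y_2 = 1695·88+88·1695 = 298320
k=3:  x_3 = 1695·5746049+371·88·298320 = 19479104415,  y_3 = 1695·298320+88·5746049 = 1011304712

1695 88
5746049 298320
19479104415 1011304712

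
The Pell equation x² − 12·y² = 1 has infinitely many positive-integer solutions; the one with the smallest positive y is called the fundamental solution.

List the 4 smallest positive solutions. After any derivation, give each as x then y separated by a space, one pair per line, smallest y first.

[3; 2,6] for √12; ℓ=2 ⇒ convergent index 1
a_0=3:  p_0=3·1+0=3,  q_0=3·0+1=1
a_1=2:  p_1=2·3+1=7,  q_1=2·1+0=2
(x₁, y₁) = (7, 2);  7² − 12·2² = 1 ✓
(x_2, y_2) = (7·7 + 12·2·2, 7·2 + 2·7) = (97, 28)
(x_3, y_3) = (7·97 + 12·2·28, 7·28 + 2·97) = (1351, 390)
(x_4, y_4) = (7·1351 + 12·2·390, 7·390 + 2·1351) = (18817, 5432)

7 2
97 28
1351 390
18817 5432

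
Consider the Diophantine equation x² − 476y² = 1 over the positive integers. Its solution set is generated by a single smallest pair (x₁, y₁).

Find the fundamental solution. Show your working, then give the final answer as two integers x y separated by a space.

28799 1320

[21; 1,4,2,10,2,4,1,42] for √476; ℓ=8 ⇒ convergent index 7
i=0: a=21 ⇒ p=21, q=1
i=1: a=1 ⇒ p=22, q=1
…
i=4: a=10 ⇒ p=2509, q=115
…
i=6: a=4 ⇒ p=23541, q=1079
i=7: a=1 ⇒ p=28799, q=1320
(x₁, y₁) = (28799, 1320);  28799² − 476·1320² = 1 ✓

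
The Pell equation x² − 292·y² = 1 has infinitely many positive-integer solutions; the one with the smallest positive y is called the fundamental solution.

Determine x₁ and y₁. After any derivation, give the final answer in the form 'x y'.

2281249 133500

√292 → a₀=17, period (11,2,1,3,8,3,1,2,11,34); ℓ=10 even so k=9
i=0: a=17 ⇒ p=17, q=1
i=1: a=11 ⇒ p=188, q=11
…
i=3: a=1 ⇒ p=581, q=34
…
i=6: a=3 ⇒ p=55143, q=3227
i=7: a=1 ⇒ p=72812, q=4261
i=8: a=2 ⇒ p=200767, q=11749
i=9: a=11 ⇒ p=2281249, q=133500
→ (2281249, 133500).  Check: 2281249²=5204097000001, 292·133500²=5204097000000, difference 1.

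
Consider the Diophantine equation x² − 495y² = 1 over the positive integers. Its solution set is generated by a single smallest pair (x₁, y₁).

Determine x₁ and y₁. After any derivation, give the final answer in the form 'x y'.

89 4

√495 = [22; 4,44, …], period ℓ=2 (even) → k=1
step 0: (22, 1)  from 22·(1,0) + (0,1)
step 1: (89, 4)  from 4·(22,1) + (1,0)
→ (89, 4).  Check: 89²=7921, 495·4²=7920, difference 1.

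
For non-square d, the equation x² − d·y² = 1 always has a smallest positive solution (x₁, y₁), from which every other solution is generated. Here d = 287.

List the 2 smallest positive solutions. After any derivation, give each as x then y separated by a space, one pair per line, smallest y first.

[16; 1,15,1,32] for √287; ℓ=4 ⇒ convergent index 3
i=0: a=16 ⇒ p=16, q=1
i=1: a=1 ⇒ p=17, q=1
i=2: a=15 ⇒ p=271, q=16
i=3: a=1 ⇒ p=288, q=17
fundamental: x₁=288, y₁=17  (since 82944 − 287·289 = 1)
(288+17√287)^2 = 165887 + 9792√287

288 17
165887 9792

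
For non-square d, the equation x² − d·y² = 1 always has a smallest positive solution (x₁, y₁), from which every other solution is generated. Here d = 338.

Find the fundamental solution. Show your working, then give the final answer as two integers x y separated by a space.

114243 6214

√338 = [18; 2,1,1,2,36, …], period ℓ=5 (odd) → k=9
k=0  a_k=18  p_k/q_k = 18/1
…
k=4  a_k=2  p_k/q_k = 239/13
k=5  a_k=36  p_k/q_k = 8696/473
…
k=8  a_k=1  p_k/q_k = 43958/2391
k=9  a_k=2  p_k/q_k = 114243/6214
fundamental: x₁=114243, y₁=6214  (since 13051463049 − 338·38613796 = 1)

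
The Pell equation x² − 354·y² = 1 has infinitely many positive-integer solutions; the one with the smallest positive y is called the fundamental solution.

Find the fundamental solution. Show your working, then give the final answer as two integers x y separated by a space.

258065 13716

d=354: √d = [18; 1,4,2,2,18,2,2,4,1,36] (ℓ=10, even), read p_9/q_9
step 0: (18, 1)  from 18·(1,0) + (0,1)
step 1: (19, 1)  from 1·(18,1) + (1,0)
step 2: (94, 5)  from 4·(19,1) + (18,1)
…
step 6: (19210, 1021)  from 2·(9351,497) + (508,27)
…
step 8: (210294, 11177)  from 4·(47771,2539) + (19210,1021)
step 9: (258065, 13716)  from 1·(210294,11177) + (47771,2539)
(x₁, y₁) = (258065, 13716);  258065² − 354·13716² = 1 ✓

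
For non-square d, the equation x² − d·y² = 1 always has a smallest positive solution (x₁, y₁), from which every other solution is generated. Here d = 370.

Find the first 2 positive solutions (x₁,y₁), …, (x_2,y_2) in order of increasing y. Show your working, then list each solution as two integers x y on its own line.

213859 11118
91471343761 4755368724

√370 → a₀=19, period (4,4,38); ℓ=3 odd so k=5
i=0: a=19 ⇒ p=19, q=1
…
i=3: a=38 ⇒ p=12503, q=650
i=4: a=4 ⇒ p=50339, q=2617
i=5: a=4 ⇒ p=213859, q=11118
fundamental: x₁=213859, y₁=11118  (since 45735671881 − 370·123609924 = 1)
(x_2, y_2) = (213859·213859 + 370·11118·11118, 213859·11118 + 11118·213859) = (91471343761, 4755368724)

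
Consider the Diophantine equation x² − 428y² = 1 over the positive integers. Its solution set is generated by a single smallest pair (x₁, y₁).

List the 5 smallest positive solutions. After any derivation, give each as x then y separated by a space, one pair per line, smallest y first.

1850887 89466
6851565373537 331182912684
25362946559057703751 1225964295417811950
93887896135702420679780737 4538242753705644230486616
347551772829818329662915600223687 16799549031354731501369944644834

√428 = [20; 1,2,4,1,5,10,5,1,4,2,1,40, …], period ℓ=12 (even) → k=11
k=0  a_k=20  p_k/q_k = 20/1
…
k=3  a_k=4  p_k/q_k = 269/13
k=4  a_k=1  p_k/q_k = 331/16
…
k=6  a_k=10  p_k/q_k = 19571/946
k=7  a_k=5  p_k/q_k = 99779/4823
…
k=9  a_k=4  p_k/q_k = 577179/27899
k=10  a_k=2  p_k/q_k = 1273708/61567
k=11  a_k=1  p_k/q_k = 1850887/89466
fundamental: x₁=1850887, y₁=89466  (since 3425782686769 − 428·8004165156 = 1)
k=2:  x_2 = 1850887·1850887+428·89466·89466 = 6851565373537,  y_2 = 1850887·89466+89466·1850887 = 331182912684
k=3:  x_3 = 1850887·6851565373537+428·89466·331182912684 = 25362946559057703751,  y_3 = 1850887·331182912684+89466·6851565373537 = 1225964295417811950
k=4:  x_4 = 1850887·25362946559057703751+428·89466·1225964295417811950 = 93887896135702420679780737,  y_4 = 1850887·1225964295417811950+89466·25362946559057703751 = 4538242753705644230486616
k=5:  x_5 = 1850887·93887896135702420679780737+428·89466·4538242753705644230486616 = 347551772829818329662915600223687,  y_5 = 1850887·4538242753705644230486616+89466·93887896135702420679780737 = 16799549031354731501369944644834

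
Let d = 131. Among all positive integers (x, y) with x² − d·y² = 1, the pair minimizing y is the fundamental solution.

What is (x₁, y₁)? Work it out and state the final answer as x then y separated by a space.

√131 → a₀=11, period (2,4,11,4,2,22); ℓ=6 even so k=5
i=0: a=11 ⇒ p=11, q=1
i=1: a=2 ⇒ p=23, q=2
i=2: a=4 ⇒ p=103, q=9
i=3: a=11 ⇒ p=1156, q=101
i=4: a=4 ⇒ p=4727, q=413
i=5: a=2 ⇒ p=10610, q=927
(x₁, y₁) = (10610, 927);  10610² − 131·927² = 1 ✓

10610 927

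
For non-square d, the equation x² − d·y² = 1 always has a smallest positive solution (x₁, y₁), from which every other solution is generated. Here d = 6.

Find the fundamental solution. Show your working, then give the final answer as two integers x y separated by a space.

√6 = [2; 2,4, …], period ℓ=2 (even) → k=1
k=0  a_k=2  p_k/q_k = 2/1
k=1  a_k=2  p_k/q_k = 5/2
fundamental: x₁=5, y₁=2  (since 25 − 6·4 = 1)

5 2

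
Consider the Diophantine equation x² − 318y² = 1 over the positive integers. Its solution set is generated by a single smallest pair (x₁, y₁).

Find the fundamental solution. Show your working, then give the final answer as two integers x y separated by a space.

[17; 1,4,1,34] for √318; ℓ=4 ⇒ convergent index 3
a_0=17:  p_0=17·1+0=17,  q_0=17·0+1=1
a_1=1:  p_1=1·17+1=18,  q_1=1·1+0=1
a_2=4:  p_2=4·18+17=89,  q_2=4·1+1=5
a_3=1:  p_3=1·89+18=107,  q_3=1·5+1=6
fundamental: x₁=107, y₁=6  (since 11449 − 318·36 = 1)

107 6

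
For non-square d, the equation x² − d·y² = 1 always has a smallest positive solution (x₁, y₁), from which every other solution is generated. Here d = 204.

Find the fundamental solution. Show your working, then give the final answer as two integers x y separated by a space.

4999 350

[14; 3,1,1,6,1,1,3,28] for √204; ℓ=8 ⇒ convergent index 7
i=0: a=14 ⇒ p=14, q=1
…
i=2: a=1 ⇒ p=57, q=4
i=3: a=1 ⇒ p=100, q=7
i=4: a=6 ⇒ p=657, q=46
i=5: a=1 ⇒ p=757, q=53
i=6: a=1 ⇒ p=1414, q=99
i=7: a=3 ⇒ p=4999, q=350
(x₁, y₁) = (4999, 350);  4999² − 204·350² = 1 ✓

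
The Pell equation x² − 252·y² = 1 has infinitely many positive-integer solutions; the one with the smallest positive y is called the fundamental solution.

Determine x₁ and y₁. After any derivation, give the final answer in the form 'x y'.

127 8

d=252: √d = [15; 1,6,1,30] (ℓ=4, even), read p_3/q_3
a_0=15:  p_0=15·1+0=15,  q_0=15·0+1=1
…
a_2=6:  p_2=6·16+15=111,  q_2=6·1+1=7
a_3=1:  p_3=1·111+16=127,  q_3=1·7+1=8
fundamental: x₁=127, y₁=8  (since 16129 − 252·64 = 1)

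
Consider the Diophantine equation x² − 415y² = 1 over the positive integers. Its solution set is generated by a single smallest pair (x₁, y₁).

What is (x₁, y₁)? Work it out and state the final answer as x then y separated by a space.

18412804 903849

d=415: √d = [20; 2,1,2,4,6,…,1,2,40] (ℓ=16, even), read p_15/q_15
step 0: (20, 1)  from 20·(1,0) + (0,1)
…
step 4: (713, 35)  from 4·(163,8) + (61,3)
…
step 8: (33939, 1666)  from 3·(9595,471) + (5154,253)
step 9: (43534, 2137)  from 1·(33939,1666) + (9595,471)
…
step 11: (508372, 24955)  from 6·(77473,3803) + (43534,2137)
step 12: (2110961, 103623)  from 4·(508372,24955) + (77473,3803)
step 13: (4730294, 232201)  from 2·(2110961,103623) + (508372,24955)
step 14: (6841255, 335824)  from 1·(4730294,232201) + (2110961,103623)
step 15: (18412804, 903849)  from 2·(6841255,335824) + (4730294,232201)
(x₁, y₁) = (18412804, 903849);  18412804² − 415·903849² = 1 ✓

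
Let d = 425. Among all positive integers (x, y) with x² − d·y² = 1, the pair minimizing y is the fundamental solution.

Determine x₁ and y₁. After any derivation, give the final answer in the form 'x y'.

143649 6968

√425 = [20; 1,1,1,1,1,1,40, …], period ℓ=7 (odd) → k=13
step 0: (20, 1)  from 20·(1,0) + (0,1)
step 1: (21, 1)  from 1·(20,1) + (1,0)
step 2: (41, 2)  from 1·(21,1) + (20,1)
step 3: (62, 3)  from 1·(41,2) + (21,1)
step 4: (103, 5)  from 1·(62,3) + (41,2)
step 5: (165, 8)  from 1·(103,5) + (62,3)
…
step 8: (11153, 541)  from 1·(10885,528) + (268,13)
step 9: (22038, 1069)  from 1·(11153,541) + (10885,528)
step 10: (33191, 1610)  from 1·(22038,1069) + (11153,541)
step 11: (55229, 2679)  from 1·(33191,1610) + (22038,1069)
step 12: (88420, 4289)  from 1·(55229,2679) + (33191,1610)
step 13: (143649, 6968)  from 1·(88420,4289) + (55229,2679)
(x₁, y₁) = (143649, 6968);  143649² − 425·6968² = 1 ✓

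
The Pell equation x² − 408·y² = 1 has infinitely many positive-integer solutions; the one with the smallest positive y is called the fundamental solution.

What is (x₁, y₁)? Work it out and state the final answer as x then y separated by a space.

d=408: √d = [20; 5,40] (ℓ=2, even), read p_1/q_1
a_0=20:  p_0=20·1+0=20,  q_0=20·0+1=1
a_1=5:  p_1=5·20+1=101,  q_1=5·1+0=5
(x₁, y₁) = (101, 5);  101² − 408·5² = 1 ✓

101 5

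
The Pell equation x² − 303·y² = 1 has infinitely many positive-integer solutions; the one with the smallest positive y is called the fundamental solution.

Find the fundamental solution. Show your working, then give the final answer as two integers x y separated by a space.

d=303: √d = [17; 2,2,5,2,2,34] (ℓ=6, even), read p_5/q_5
i=0: a=17 ⇒ p=17, q=1
…
i=3: a=5 ⇒ p=470, q=27
i=4: a=2 ⇒ p=1027, q=59
i=5: a=2 ⇒ p=2524, q=145
(x₁, y₁) = (2524, 145);  2524² − 303·145² = 1 ✓

2524 145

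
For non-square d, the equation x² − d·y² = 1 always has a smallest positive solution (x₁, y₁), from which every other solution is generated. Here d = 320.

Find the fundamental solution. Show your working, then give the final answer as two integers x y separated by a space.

d=320: √d = [17; 1,7,1,34] (ℓ=4, even), read p_3/q_3
k=0  a_k=17  p_k/q_k = 17/1
…
k=2  a_k=7  p_k/q_k = 143/8
k=3  a_k=1  p_k/q_k = 161/9
fundamental: x₁=161, y₁=9  (since 25921 − 320·81 = 1)

161 9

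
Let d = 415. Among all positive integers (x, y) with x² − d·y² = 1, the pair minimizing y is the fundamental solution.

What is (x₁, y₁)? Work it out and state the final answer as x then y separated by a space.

d=415: √d = [20; 2,1,2,4,6,…,1,2,40] (ℓ=16, even), read p_15/q_15
k=0  a_k=20  p_k/q_k = 20/1
k=1  a_k=2  p_k/q_k = 41/2
k=2  a_k=1  p_k/q_k = 61/3
k=3  a_k=2  p_k/q_k = 163/8
…
k=5  a_k=6  p_k/q_k = 4441/218
k=6  a_k=1  p_k/q_k = 5154/253
k=7  a_k=1  p_k/q_k = 9595/471
k=8  a_k=3  p_k/q_k = 33939/1666
…
k=10  a_k=1  p_k/q_k = 77473/3803
…
k=12  a_k=4  p_k/q_k = 2110961/103623
k=13  a_k=2  p_k/q_k = 4730294/232201
k=14  a_k=1  p_k/q_k = 6841255/335824
k=15  a_k=2  p_k/q_k = 18412804/903849
(x₁, y₁) = (18412804, 903849);  18412804² − 415·903849² = 1 ✓

18412804 903849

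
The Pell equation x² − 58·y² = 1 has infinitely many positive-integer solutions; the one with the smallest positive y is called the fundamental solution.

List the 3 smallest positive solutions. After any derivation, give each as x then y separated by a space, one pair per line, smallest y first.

19603 2574
768555217 100916244
30131975818099 3956522259690

[7; 1,1,1,1,1,1,14] for √58; ℓ=7 ⇒ convergent index 13
i=0: a=7 ⇒ p=7, q=1
i=1: a=1 ⇒ p=8, q=1
i=2: a=1 ⇒ p=15, q=2
…
i=6: a=1 ⇒ p=99, q=13
i=7: a=14 ⇒ p=1447, q=190
i=8: a=1 ⇒ p=1546, q=203
…
i=10: a=1 ⇒ p=4539, q=596
i=11: a=1 ⇒ p=7532, q=989
i=12: a=1 ⇒ p=12071, q=1585
i=13: a=1 ⇒ p=19603, q=2574
fundamental: x₁=19603, y₁=2574  (since 384277609 − 58·6625476 = 1)
k=2:  x_2 = 19603·19603+58·2574·2574 = 768555217,  y_2 = 19603·2574+2574·19603 = 100916244
k=3:  x_3 = 19603·768555217+58·2574·100916244 = 30131975818099,  y_3 = 19603·100916244+2574·768555217 = 3956522259690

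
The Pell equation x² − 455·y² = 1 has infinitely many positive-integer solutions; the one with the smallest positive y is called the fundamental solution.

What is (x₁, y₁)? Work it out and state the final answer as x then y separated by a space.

[21; 3,42] for √455; ℓ=2 ⇒ convergent index 1
k=0  a_k=21  p_k/q_k = 21/1
k=1  a_k=3  p_k/q_k = 64/3
→ (64, 3).  Check: 64²=4096, 455·3²=4095, difference 1.

64 3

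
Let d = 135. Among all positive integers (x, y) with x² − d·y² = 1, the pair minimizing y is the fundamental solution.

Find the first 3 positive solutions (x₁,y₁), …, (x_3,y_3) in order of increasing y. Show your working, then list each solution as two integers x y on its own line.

244 21
119071 10248
58106404 5001003

[11; 1,1,1,1,1,1,1,22] for √135; ℓ=8 ⇒ convergent index 7
i=0: a=11 ⇒ p=11, q=1
…
i=2: a=1 ⇒ p=23, q=2
…
i=4: a=1 ⇒ p=58, q=5
i=5: a=1 ⇒ p=93, q=8
i=6: a=1 ⇒ p=151, q=13
i=7: a=1 ⇒ p=244, q=21
fundamental: x₁=244, y₁=21  (since 59536 − 135·441 = 1)
n=2: (244,21)∘(244,21) = (244·244+135·21·21, 244·21+21·244) = (119071,10248)
n=3: (119071,10248)∘(244,21) = (244·119071+135·21·10248, 244·10248+21·119071) = (58106404,5001003)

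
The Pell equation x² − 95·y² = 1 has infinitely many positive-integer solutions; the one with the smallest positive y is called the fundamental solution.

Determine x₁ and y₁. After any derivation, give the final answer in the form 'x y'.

√95 = [9; 1,2,1,18, …], period ℓ=4 (even) → k=3
k=0  a_k=9  p_k/q_k = 9/1
k=1  a_k=1  p_k/q_k = 10/1
k=2  a_k=2  p_k/q_k = 29/3
k=3  a_k=1  p_k/q_k = 39/4
→ (39, 4).  Check: 39²=1521, 95·4²=1520, difference 1.

39 4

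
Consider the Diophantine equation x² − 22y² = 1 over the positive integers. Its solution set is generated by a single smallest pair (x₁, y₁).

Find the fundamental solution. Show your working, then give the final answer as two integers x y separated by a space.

[4; 1,2,4,2,1,8] for √22; ℓ=6 ⇒ convergent index 5
step 0: (4, 1)  from 4·(1,0) + (0,1)
step 1: (5, 1)  from 1·(4,1) + (1,0)
step 2: (14, 3)  from 2·(5,1) + (4,1)
step 3: (61, 13)  from 4·(14,3) + (5,1)
step 4: (136, 29)  from 2·(61,13) + (14,3)
step 5: (197, 42)  from 1·(136,29) + (61,13)
→ (197, 42).  Check: 197²=38809, 22·42²=38808, difference 1.

197 42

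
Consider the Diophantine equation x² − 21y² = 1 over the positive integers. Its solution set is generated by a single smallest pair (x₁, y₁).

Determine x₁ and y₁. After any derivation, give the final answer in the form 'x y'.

55 12

√21 → a₀=4, period (1,1,2,1,1,8); ℓ=6 even so k=5
step 0: (4, 1)  from 4·(1,0) + (0,1)
…
step 2: (9, 2)  from 1·(5,1) + (4,1)
…
step 4: (32, 7)  from 1·(23,5) + (9,2)
step 5: (55, 12)  from 1·(32,7) + (23,5)
(x₁, y₁) = (55, 12);  55² − 21·12² = 1 ✓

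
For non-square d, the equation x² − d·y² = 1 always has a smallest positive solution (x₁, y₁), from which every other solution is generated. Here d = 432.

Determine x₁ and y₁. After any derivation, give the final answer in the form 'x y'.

1351 65

d=432: √d = [20; 1,3,1,1,1,3,1,40] (ℓ=8, even), read p_7/q_7
k=0  a_k=20  p_k/q_k = 20/1
k=1  a_k=1  p_k/q_k = 21/1
…
k=3  a_k=1  p_k/q_k = 104/5
…
k=6  a_k=3  p_k/q_k = 1060/51
k=7  a_k=1  p_k/q_k = 1351/65
→ (1351, 65).  Check: 1351²=1825201, 432·65²=1825200, difference 1.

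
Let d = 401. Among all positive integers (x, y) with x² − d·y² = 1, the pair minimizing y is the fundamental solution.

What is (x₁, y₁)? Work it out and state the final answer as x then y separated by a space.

801 40

[20; 40] for √401; ℓ=1 ⇒ convergent index 1
k=0  a_k=20  p_k/q_k = 20/1
k=1  a_k=40  p_k/q_k = 801/40
(x₁, y₁) = (801, 40);  801² − 401·40² = 1 ✓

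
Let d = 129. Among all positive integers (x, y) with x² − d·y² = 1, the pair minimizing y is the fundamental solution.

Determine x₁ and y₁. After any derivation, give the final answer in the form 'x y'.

√129 → a₀=11, period (2,1,3,1,6,1,3,1,2,22); ℓ=10 even so k=9
step 0: (11, 1)  from 11·(1,0) + (0,1)
…
step 2: (34, 3)  from 1·(23,2) + (11,1)
…
step 4: (159, 14)  from 1·(125,11) + (34,3)
step 5: (1079, 95)  from 6·(159,14) + (125,11)
…
step 8: (6031, 531)  from 1·(4793,422) + (1238,109)
step 9: (16855, 1484)  from 2·(6031,531) + (4793,422)
fundamental: x₁=16855, y₁=1484  (since 284091025 − 129·2202256 = 1)

16855 1484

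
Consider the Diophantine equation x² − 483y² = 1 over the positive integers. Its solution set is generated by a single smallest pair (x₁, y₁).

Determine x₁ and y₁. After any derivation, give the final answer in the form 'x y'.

√483 → a₀=21, period (1,42); ℓ=2 even so k=1
i=0: a=21 ⇒ p=21, q=1
i=1: a=1 ⇒ p=22, q=1
fundamental: x₁=22, y₁=1  (since 484 − 483·1 = 1)

22 1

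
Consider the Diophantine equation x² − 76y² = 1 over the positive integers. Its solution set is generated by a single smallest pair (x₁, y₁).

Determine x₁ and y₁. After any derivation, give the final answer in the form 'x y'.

57799 6630

√76 → a₀=8, period (1,2,1,1,5,4,5,1,1,2,1,16); ℓ=12 even so k=11
a_0=8:  p_0=8·1+0=8,  q_0=8·0+1=1
a_1=1:  p_1=1·8+1=9,  q_1=1·1+0=1
a_2=2:  p_2=2·9+8=26,  q_2=2·1+1=3
…
a_4=1:  p_4=1·35+26=61,  q_4=1·4+3=7
…
a_6=4:  p_6=4·340+61=1421,  q_6=4·39+7=163
a_7=5:  p_7=5·1421+340=7445,  q_7=5·163+39=854
a_8=1:  p_8=1·7445+1421=8866,  q_8=1·854+163=1017
a_9=1:  p_9=1·8866+7445=16311,  q_9=1·1017+854=1871
a_10=2:  p_10=2·16311+8866=41488,  q_10=2·1871+1017=4759
a_11=1:  p_11=1·41488+16311=57799,  q_11=1·4759+1871=6630
(x₁, y₁) = (57799, 6630);  57799² − 76·6630² = 1 ✓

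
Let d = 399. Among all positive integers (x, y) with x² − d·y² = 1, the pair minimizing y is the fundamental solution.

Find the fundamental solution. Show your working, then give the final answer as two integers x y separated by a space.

20 1

d=399: √d = [19; 1,38] (ℓ=2, even), read p_1/q_1
step 0: (19, 1)  from 19·(1,0) + (0,1)
step 1: (20, 1)  from 1·(19,1) + (1,0)
fundamental: x₁=20, y₁=1  (since 400 − 399·1 = 1)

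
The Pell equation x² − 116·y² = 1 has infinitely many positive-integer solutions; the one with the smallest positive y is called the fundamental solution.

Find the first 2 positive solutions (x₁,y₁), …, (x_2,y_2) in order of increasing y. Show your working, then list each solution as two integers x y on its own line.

[10; 1,3,2,1,4,1,2,3,1,20] for √116; ℓ=10 ⇒ convergent index 9
k=0  a_k=10  p_k/q_k = 10/1
…
k=3  a_k=2  p_k/q_k = 97/9
…
k=5  a_k=4  p_k/q_k = 657/61
…
k=8  a_k=3  p_k/q_k = 7550/701
k=9  a_k=1  p_k/q_k = 9801/910
fundamental: x₁=9801, y₁=910  (since 96059601 − 116·828100 = 1)
k=2:  x_2 = 9801·9801+116·910·910 = 192119201,  y_2 = 9801·910+910·9801 = 17837820

9801 910
192119201 17837820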